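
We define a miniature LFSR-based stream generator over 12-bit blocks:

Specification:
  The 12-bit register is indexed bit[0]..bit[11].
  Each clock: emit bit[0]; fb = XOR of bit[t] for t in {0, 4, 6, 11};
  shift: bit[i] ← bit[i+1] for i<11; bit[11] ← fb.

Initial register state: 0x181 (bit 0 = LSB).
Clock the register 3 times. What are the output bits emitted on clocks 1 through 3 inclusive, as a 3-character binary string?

reg_0 = 0x181
clock 1: out=1, reg = 0x8C0
clock 2: out=0, reg = 0x460
clock 3: out=0, reg = 0xA30

100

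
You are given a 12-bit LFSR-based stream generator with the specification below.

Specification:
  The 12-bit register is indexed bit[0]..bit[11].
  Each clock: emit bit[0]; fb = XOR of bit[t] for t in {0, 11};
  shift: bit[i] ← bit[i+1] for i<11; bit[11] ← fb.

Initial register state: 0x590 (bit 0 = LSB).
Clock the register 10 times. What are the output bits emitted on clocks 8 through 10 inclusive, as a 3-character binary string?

reg_0 = 0x590
clock 1: out=0, reg = 0x2C8
clock 2: out=0, reg = 0x164
clock 3: out=0, reg = 0x0B2
clock 4: out=0, reg = 0x059
clock 5: out=1, reg = 0x82C
clock 6: out=0, reg = 0xC16
clock 7: out=0, reg = 0xE0B
clock 8: out=1, reg = 0x705
clock 9: out=1, reg = 0xB82
clock 10: out=0, reg = 0xDC1

110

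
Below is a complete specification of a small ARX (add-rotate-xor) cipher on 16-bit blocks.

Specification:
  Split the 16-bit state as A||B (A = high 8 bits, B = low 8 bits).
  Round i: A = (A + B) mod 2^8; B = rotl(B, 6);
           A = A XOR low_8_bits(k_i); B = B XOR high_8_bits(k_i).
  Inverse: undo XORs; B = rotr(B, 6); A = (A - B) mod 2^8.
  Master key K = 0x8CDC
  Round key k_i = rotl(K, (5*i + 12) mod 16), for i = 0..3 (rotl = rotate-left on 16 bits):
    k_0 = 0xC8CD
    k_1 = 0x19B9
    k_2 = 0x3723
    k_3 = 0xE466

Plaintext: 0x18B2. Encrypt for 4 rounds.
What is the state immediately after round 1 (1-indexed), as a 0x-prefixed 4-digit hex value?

0x0764

s_0 = plaintext = 0x18B2
s_1 = Round(s_0, k_0) = 0x0764
s_2 = Round(s_1, k_1) = 0xD200
s_3 = Round(s_2, k_2) = 0xF137
s_4 = Round(s_3, k_3) = 0x4E29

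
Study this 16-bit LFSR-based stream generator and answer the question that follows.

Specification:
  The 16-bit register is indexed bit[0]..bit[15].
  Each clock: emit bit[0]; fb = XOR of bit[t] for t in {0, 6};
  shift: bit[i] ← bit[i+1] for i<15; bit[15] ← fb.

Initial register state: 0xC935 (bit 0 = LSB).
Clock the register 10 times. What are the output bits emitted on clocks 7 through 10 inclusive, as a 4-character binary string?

reg_0 = 0xC935
clock 1: out=1, reg = 0xE49A
clock 2: out=0, reg = 0x724D
clock 3: out=1, reg = 0x3926
clock 4: out=0, reg = 0x1C93
clock 5: out=1, reg = 0x8E49
clock 6: out=1, reg = 0x4724
clock 7: out=0, reg = 0x2392
clock 8: out=0, reg = 0x11C9
clock 9: out=1, reg = 0x08E4
clock 10: out=0, reg = 0x8472

0010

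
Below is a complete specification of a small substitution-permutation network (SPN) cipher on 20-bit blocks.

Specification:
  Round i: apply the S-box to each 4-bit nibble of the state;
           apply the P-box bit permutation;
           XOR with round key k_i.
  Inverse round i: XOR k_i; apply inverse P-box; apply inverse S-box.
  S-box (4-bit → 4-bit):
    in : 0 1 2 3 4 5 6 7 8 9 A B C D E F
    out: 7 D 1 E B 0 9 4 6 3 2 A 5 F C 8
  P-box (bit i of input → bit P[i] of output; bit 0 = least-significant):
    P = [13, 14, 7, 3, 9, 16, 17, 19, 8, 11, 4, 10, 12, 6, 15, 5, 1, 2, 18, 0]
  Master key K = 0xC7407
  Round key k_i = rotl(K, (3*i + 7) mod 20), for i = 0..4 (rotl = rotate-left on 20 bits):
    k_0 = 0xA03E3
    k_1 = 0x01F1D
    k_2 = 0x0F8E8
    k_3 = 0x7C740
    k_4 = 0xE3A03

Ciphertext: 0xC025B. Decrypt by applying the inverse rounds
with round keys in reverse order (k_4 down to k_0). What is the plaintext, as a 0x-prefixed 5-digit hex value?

0x3C8DD

s_0 = ciphertext = 0xC025B
s_1 = InvRound(s_0, k_4) = 0x59876
s_2 = InvRound(s_1, k_3) = 0x96DCA
s_3 = InvRound(s_2, k_2) = 0x216B5
s_4 = InvRound(s_3, k_1) = 0x5F97E
s_5 = InvRound(s_4, k_0) = 0x3C8DD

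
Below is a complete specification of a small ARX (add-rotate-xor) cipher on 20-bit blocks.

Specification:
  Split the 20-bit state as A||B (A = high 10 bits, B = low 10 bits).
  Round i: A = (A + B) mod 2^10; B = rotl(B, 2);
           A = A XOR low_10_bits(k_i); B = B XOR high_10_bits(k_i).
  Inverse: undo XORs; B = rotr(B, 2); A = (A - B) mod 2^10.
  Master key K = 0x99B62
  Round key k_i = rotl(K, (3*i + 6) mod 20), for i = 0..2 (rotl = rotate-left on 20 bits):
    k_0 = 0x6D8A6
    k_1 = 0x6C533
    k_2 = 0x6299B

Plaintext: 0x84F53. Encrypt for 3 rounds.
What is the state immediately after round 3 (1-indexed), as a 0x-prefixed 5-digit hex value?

0x110DC

s_0 = plaintext = 0x84F53
s_1 = Round(s_0, k_0) = 0x700F9
s_2 = Round(s_1, k_1) = 0xE2A55
s_3 = Round(s_2, k_2) = 0x110DC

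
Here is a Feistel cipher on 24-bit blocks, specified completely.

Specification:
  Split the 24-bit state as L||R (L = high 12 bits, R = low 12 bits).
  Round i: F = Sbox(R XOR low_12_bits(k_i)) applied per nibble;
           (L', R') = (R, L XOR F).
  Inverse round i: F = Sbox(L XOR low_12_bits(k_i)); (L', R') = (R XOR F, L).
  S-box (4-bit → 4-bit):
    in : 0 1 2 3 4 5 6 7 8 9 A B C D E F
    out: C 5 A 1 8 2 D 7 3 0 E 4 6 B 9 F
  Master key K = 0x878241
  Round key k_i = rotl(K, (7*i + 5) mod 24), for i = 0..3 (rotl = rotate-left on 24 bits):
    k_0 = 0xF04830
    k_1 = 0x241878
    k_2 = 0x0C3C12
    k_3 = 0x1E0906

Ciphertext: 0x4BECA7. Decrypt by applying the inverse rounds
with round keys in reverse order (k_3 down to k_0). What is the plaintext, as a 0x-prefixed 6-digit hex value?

s_0 = ciphertext = 0x4BECA7
s_1 = InvRound(s_0, k_3) = 0x7E44BE
s_2 = InvRound(s_1, k_2) = 0x0437E4
s_3 = InvRound(s_2, k_1) = 0x4F0043
s_4 = InvRound(s_3, k_0) = 0x62F4F0

0x62F4F0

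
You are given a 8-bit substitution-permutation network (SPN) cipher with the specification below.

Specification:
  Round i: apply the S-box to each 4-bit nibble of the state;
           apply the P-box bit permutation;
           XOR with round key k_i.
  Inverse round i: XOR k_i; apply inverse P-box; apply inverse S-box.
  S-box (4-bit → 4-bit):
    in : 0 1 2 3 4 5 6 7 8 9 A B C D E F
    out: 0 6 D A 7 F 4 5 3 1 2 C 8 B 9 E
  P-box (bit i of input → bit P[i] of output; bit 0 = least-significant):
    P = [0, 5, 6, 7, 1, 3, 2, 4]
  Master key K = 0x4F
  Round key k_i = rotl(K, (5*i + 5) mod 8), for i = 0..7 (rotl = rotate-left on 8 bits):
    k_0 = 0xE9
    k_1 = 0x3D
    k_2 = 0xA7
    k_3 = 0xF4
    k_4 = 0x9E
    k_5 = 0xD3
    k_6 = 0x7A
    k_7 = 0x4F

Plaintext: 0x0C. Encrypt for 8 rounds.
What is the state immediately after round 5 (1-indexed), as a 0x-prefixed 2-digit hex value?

0xD9

s_0 = plaintext = 0x0C
s_1 = Round(s_0, k_0) = 0x69
s_2 = Round(s_1, k_1) = 0x38
s_3 = Round(s_2, k_2) = 0x9E
s_4 = Round(s_3, k_3) = 0x77
s_5 = Round(s_4, k_4) = 0xD9
s_6 = Round(s_5, k_5) = 0xC8
s_7 = Round(s_6, k_6) = 0x4B
s_8 = Round(s_7, k_7) = 0x81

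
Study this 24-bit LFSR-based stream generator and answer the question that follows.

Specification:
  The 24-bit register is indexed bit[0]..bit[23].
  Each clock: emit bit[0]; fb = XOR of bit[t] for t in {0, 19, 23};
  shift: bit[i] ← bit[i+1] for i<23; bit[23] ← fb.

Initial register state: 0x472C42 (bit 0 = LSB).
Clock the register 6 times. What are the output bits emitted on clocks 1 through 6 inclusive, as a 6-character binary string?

010000

reg_0 = 0x472C42
clock 1: out=0, reg = 0x239621
clock 2: out=1, reg = 0x91CB10
clock 3: out=0, reg = 0xC8E588
clock 4: out=0, reg = 0x6472C4
clock 5: out=0, reg = 0x323962
clock 6: out=0, reg = 0x191CB1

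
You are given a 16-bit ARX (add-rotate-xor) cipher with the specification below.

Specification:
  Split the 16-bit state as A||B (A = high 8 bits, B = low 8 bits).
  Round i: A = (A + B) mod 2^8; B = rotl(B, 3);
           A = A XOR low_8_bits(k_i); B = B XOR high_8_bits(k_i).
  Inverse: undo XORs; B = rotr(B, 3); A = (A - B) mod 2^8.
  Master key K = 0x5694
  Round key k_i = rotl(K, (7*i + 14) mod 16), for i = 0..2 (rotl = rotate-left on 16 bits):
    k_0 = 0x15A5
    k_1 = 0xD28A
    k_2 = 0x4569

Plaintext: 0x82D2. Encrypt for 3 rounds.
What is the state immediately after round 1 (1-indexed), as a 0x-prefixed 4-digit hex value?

s_0 = plaintext = 0x82D2
s_1 = Round(s_0, k_0) = 0xF183
s_2 = Round(s_1, k_1) = 0xFECE
s_3 = Round(s_2, k_2) = 0xA533

0xF183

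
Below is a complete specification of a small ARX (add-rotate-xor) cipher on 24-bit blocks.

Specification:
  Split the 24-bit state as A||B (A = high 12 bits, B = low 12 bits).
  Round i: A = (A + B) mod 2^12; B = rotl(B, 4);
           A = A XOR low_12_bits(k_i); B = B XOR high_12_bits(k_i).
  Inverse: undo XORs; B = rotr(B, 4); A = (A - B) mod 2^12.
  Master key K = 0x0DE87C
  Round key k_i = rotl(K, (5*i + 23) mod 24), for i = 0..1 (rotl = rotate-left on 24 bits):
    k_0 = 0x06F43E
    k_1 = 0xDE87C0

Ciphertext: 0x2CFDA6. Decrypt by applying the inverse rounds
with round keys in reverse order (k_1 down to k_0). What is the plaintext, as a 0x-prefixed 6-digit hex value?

s_0 = ciphertext = 0x2CFDA6
s_1 = InvRound(s_0, k_1) = 0x70BE04
s_2 = InvRound(s_1, k_0) = 0x74FBE6

0x74FBE6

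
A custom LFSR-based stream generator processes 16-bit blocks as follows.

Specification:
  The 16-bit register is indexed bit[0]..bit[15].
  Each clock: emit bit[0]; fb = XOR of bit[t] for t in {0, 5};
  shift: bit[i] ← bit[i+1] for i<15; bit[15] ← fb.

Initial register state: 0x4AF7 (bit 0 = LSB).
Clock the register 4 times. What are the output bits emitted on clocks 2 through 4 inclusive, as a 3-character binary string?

reg_0 = 0x4AF7
clock 1: out=1, reg = 0x257B
clock 2: out=1, reg = 0x12BD
clock 3: out=1, reg = 0x095E
clock 4: out=0, reg = 0x04AF

110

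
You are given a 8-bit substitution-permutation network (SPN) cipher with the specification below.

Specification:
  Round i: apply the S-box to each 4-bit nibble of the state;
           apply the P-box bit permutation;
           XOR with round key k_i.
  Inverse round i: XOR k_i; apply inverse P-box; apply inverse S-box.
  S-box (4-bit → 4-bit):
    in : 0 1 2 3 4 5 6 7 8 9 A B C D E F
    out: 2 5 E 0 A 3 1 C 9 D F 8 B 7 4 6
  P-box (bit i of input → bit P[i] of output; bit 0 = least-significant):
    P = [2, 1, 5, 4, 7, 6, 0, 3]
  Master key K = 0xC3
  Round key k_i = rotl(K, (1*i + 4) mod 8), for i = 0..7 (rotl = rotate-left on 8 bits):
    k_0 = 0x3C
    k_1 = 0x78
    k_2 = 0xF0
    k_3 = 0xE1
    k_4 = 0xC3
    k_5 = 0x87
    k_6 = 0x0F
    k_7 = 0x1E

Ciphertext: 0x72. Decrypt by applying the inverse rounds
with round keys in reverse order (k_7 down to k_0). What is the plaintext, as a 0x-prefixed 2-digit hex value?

s_0 = ciphertext = 0x72
s_1 = InvRound(s_0, k_7) = 0x41
s_2 = InvRound(s_1, k_6) = 0x45
s_3 = InvRound(s_2, k_5) = 0x50
s_4 = InvRound(s_3, k_4) = 0x14
s_5 = InvRound(s_4, k_3) = 0xD9
s_6 = InvRound(s_5, k_2) = 0x7E
s_7 = InvRound(s_6, k_1) = 0x35
s_8 = InvRound(s_7, k_0) = 0x73

0x73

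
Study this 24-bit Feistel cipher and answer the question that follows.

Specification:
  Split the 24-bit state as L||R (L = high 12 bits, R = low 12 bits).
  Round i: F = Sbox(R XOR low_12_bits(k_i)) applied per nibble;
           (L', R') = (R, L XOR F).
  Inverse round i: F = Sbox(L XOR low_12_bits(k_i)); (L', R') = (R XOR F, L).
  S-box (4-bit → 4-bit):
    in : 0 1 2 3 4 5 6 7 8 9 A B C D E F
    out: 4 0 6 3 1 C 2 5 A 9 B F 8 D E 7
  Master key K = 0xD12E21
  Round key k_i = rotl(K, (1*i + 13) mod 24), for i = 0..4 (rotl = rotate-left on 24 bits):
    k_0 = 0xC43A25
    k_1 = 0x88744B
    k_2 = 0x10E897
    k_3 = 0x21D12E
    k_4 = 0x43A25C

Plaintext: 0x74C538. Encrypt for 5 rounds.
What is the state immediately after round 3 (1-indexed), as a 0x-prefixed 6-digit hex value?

s_0 = plaintext = 0x74C538
s_1 = Round(s_0, k_0) = 0x538041
s_2 = Round(s_1, k_1) = 0x041473
s_3 = Round(s_2, k_2) = 0x4738A0
s_4 = Round(s_3, k_3) = 0x8A0DDD
s_5 = Round(s_4, k_4) = 0xDDDF00

0x4738A0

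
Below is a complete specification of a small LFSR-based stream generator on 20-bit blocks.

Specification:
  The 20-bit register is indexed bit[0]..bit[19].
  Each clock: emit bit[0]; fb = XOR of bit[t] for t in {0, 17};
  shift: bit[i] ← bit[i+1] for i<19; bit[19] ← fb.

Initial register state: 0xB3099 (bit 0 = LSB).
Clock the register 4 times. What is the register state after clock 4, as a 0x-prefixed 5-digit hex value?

0xCB309

reg_0 = 0xB3099
clock 1: out=1, reg = 0x5984C
clock 2: out=0, reg = 0x2CC26
clock 3: out=0, reg = 0x96613
clock 4: out=1, reg = 0xCB309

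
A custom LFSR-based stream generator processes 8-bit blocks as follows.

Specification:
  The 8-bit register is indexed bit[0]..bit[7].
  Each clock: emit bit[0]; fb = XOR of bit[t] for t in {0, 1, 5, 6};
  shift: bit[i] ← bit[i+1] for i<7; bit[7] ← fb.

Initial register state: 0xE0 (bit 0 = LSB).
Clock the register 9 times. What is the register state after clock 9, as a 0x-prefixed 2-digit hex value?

0x92

reg_0 = 0xE0
clock 1: out=0, reg = 0x70
clock 2: out=0, reg = 0x38
clock 3: out=0, reg = 0x9C
clock 4: out=0, reg = 0x4E
clock 5: out=0, reg = 0x27
clock 6: out=1, reg = 0x93
clock 7: out=1, reg = 0x49
clock 8: out=1, reg = 0x24
clock 9: out=0, reg = 0x92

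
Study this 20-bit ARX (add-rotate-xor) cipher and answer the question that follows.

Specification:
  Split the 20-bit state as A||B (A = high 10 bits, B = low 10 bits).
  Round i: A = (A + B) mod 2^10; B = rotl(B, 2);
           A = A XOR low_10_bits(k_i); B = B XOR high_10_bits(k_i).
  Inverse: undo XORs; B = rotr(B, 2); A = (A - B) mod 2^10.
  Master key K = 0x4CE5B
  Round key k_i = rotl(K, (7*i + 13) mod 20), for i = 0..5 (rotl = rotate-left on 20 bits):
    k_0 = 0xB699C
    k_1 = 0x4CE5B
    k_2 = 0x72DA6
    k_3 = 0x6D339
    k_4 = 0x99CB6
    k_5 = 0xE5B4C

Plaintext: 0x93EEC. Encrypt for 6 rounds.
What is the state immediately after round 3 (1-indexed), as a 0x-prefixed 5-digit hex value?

s_0 = plaintext = 0x93EEC
s_1 = Round(s_0, k_0) = 0x29D68
s_2 = Round(s_1, k_1) = 0x15092
s_3 = Round(s_2, k_2) = 0x50383
s_4 = Round(s_3, k_3) = 0xFEBBB
s_5 = Round(s_4, k_4) = 0xC0C88
s_6 = Round(s_5, k_5) = 0x31DB6

0x50383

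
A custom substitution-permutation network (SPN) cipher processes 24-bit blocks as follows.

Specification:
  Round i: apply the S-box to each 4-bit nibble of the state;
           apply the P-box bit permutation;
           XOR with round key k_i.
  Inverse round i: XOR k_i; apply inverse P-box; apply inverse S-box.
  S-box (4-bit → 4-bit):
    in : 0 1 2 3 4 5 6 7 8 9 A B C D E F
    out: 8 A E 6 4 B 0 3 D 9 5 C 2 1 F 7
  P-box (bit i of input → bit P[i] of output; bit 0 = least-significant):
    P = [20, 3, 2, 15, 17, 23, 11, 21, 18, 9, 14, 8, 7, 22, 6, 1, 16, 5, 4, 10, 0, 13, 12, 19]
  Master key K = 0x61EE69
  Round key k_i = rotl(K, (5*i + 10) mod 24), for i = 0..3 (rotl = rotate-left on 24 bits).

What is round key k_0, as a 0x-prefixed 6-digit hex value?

0xB9A587

K = 0x61EE69
k_0 = rotl(K, (5*0+10) mod 24) = rotl(K, 10) = 0xB9A587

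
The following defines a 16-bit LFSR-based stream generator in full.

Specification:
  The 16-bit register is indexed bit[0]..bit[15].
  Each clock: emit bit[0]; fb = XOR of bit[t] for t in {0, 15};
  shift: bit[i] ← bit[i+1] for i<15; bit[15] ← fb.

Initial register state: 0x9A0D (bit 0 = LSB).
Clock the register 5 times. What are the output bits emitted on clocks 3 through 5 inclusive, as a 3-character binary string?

reg_0 = 0x9A0D
clock 1: out=1, reg = 0x4D06
clock 2: out=0, reg = 0x2683
clock 3: out=1, reg = 0x9341
clock 4: out=1, reg = 0x49A0
clock 5: out=0, reg = 0x24D0

110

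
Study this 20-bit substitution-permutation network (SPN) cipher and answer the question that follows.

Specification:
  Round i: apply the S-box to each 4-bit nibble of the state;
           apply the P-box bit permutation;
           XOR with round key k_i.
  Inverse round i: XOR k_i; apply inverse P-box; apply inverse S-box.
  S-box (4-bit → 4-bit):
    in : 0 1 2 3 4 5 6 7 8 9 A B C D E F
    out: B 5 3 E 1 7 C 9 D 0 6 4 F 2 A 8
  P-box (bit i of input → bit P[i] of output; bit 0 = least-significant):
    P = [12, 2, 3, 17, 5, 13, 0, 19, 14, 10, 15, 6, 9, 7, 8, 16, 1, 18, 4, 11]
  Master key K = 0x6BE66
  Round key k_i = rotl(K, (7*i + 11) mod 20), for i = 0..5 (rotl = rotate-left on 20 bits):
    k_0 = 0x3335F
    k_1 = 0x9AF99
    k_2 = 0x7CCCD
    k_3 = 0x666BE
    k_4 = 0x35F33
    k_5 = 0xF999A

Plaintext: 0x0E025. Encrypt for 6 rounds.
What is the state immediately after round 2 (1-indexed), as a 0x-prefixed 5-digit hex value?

0x9B5C0

s_0 = plaintext = 0x0E025
s_1 = Round(s_0, k_0) = 0x64FB1
s_2 = Round(s_1, k_1) = 0x9B5C0
s_3 = Round(s_2, k_2) = 0xD39E8
s_4 = Round(s_3, k_3) = 0x95736
s_5 = Round(s_4, k_4) = 0x93CFA
s_6 = Round(s_5, k_5) = 0x65C56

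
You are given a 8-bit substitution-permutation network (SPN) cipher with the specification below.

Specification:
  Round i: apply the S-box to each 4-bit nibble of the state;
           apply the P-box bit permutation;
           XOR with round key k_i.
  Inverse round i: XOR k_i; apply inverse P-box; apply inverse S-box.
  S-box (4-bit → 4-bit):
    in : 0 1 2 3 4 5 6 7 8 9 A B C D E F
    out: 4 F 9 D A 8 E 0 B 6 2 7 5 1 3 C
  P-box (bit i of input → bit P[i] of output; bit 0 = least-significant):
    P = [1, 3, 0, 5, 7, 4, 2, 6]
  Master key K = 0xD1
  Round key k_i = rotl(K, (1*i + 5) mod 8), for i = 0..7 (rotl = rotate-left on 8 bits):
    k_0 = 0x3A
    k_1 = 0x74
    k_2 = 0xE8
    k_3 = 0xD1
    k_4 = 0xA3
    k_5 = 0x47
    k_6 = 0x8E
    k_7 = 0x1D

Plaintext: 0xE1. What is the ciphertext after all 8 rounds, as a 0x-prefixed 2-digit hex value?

s_0 = plaintext = 0xE1
s_1 = Round(s_0, k_0) = 0x81
s_2 = Round(s_1, k_1) = 0x8F
s_3 = Round(s_2, k_2) = 0x19
s_4 = Round(s_3, k_3) = 0x0C
s_5 = Round(s_4, k_4) = 0xA4
s_6 = Round(s_5, k_5) = 0x7F
s_7 = Round(s_6, k_6) = 0xAF
s_8 = Round(s_7, k_7) = 0x2C

0x2C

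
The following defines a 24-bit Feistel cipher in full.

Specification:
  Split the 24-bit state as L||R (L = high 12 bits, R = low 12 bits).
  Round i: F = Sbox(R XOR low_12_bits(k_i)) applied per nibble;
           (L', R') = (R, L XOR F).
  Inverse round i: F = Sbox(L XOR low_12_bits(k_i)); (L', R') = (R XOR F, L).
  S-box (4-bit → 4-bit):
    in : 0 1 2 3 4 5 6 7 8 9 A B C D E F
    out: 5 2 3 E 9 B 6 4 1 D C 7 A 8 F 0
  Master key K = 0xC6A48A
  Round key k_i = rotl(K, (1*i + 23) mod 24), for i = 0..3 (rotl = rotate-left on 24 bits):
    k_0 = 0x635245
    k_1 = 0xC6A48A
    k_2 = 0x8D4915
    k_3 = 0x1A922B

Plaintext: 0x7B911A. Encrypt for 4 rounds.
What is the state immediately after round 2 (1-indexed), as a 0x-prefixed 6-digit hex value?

0x909904

s_0 = plaintext = 0x7B911A
s_1 = Round(s_0, k_0) = 0x11A909
s_2 = Round(s_1, k_1) = 0x909904
s_3 = Round(s_2, k_2) = 0x904C2B
s_4 = Round(s_3, k_3) = 0xC2B651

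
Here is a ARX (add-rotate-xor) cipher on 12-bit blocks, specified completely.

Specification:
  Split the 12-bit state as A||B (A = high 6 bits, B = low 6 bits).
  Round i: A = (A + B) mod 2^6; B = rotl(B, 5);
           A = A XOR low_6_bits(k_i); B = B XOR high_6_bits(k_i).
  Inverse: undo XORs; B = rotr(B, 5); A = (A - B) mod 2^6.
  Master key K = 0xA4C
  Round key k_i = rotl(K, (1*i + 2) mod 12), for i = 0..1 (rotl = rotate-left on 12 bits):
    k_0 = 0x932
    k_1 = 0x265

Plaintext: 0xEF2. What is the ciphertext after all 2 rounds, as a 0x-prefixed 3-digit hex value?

s_0 = plaintext = 0xEF2
s_1 = Round(s_0, k_0) = 0x7FD
s_2 = Round(s_1, k_1) = 0xE77

0xE77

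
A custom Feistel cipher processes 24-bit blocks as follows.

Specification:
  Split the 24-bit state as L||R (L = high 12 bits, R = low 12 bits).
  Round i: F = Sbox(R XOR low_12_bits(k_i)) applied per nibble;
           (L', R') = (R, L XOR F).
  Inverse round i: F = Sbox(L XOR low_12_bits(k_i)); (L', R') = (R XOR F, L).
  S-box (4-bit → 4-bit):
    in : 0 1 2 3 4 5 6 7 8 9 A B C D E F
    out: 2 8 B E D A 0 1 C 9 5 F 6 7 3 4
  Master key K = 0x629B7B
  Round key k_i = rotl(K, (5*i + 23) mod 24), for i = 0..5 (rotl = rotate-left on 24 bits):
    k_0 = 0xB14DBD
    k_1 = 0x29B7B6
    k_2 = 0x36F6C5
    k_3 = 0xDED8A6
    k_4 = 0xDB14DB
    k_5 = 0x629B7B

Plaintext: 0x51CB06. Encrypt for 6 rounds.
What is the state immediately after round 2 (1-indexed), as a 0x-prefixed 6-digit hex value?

0x5E30AC

s_0 = plaintext = 0x51CB06
s_1 = Round(s_0, k_0) = 0xB065E3
s_2 = Round(s_1, k_1) = 0x5E30AC
s_3 = Round(s_2, k_2) = 0x0AC5EA
s_4 = Round(s_3, k_3) = 0x5EA77A
s_5 = Round(s_4, k_4) = 0x77ABB2
s_6 = Round(s_5, k_5) = 0xBB2513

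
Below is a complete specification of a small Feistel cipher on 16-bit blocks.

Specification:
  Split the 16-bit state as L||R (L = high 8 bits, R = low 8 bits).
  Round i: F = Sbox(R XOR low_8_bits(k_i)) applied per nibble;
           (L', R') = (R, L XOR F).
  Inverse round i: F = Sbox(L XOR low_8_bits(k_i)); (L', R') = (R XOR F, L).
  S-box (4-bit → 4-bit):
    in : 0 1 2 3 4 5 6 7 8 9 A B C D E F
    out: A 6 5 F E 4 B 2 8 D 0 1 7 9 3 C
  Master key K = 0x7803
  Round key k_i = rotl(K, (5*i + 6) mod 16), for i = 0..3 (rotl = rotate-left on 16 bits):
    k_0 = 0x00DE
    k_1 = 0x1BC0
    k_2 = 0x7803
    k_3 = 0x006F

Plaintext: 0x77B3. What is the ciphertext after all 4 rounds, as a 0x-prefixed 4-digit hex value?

0xA163

s_0 = plaintext = 0x77B3
s_1 = Round(s_0, k_0) = 0xB3CE
s_2 = Round(s_1, k_1) = 0xCE10
s_3 = Round(s_2, k_2) = 0x10A1
s_4 = Round(s_3, k_3) = 0xA163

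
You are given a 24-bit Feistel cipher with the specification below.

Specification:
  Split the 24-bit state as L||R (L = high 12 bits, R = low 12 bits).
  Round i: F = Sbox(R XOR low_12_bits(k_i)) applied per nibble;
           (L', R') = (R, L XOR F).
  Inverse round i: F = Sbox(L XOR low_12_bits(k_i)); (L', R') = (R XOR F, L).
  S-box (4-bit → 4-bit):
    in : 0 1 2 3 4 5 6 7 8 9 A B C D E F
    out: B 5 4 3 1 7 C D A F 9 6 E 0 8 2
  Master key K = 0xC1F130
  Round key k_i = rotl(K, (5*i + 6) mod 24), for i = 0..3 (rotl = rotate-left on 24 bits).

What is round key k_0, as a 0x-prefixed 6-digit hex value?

0x7C4C30

K = 0xC1F130
k_0 = rotl(K, (5*0+6) mod 24) = rotl(K, 6) = 0x7C4C30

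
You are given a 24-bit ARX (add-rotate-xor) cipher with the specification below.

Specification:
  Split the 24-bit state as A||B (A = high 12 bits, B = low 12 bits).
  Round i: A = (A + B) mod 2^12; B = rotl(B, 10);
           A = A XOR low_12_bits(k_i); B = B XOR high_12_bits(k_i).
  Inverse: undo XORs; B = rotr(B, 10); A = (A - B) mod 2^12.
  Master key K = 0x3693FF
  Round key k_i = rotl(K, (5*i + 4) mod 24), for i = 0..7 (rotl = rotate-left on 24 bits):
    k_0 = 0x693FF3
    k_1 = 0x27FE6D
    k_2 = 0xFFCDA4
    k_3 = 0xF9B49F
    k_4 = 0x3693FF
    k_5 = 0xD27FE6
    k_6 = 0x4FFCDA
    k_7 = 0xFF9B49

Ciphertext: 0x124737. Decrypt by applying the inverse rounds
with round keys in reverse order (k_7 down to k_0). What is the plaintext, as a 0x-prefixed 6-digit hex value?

0xAE6F91

s_0 = ciphertext = 0x124737
s_1 = InvRound(s_0, k_7) = 0x73333A
s_2 = InvRound(s_1, k_6) = 0xCD4F15
s_3 = InvRound(s_2, k_5) = 0xA6A8C8
s_4 = InvRound(s_3, k_4) = 0xB0FE86
s_5 = InvRound(s_4, k_3) = 0xB1C474
s_6 = InvRound(s_5, k_2) = 0x896E22
s_7 = InvRound(s_6, k_1) = 0x584177
s_8 = InvRound(s_7, k_0) = 0xAE6F91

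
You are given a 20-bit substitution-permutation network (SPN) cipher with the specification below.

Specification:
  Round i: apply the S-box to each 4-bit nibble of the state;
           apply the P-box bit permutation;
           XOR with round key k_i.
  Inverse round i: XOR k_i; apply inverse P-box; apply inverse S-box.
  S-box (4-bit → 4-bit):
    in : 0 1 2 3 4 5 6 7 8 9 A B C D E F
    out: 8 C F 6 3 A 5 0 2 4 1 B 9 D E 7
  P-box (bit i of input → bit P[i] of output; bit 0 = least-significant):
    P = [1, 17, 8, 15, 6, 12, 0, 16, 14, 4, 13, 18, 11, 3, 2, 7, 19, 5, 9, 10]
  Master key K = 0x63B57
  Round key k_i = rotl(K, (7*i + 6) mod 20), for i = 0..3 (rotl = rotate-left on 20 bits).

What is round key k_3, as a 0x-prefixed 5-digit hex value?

0xDABB1

K = 0x63B57
k_0 = rotl(K, (7*0+6) mod 20) = rotl(K, 6) = 0xED5D8
k_1 = rotl(K, (7*1+6) mod 20) = rotl(K, 13) = 0xAEC76
k_2 = rotl(K, (7*2+6) mod 20) = rotl(K, 0) = 0x63B57
k_3 = rotl(K, (7*3+6) mod 20) = rotl(K, 7) = 0xDABB1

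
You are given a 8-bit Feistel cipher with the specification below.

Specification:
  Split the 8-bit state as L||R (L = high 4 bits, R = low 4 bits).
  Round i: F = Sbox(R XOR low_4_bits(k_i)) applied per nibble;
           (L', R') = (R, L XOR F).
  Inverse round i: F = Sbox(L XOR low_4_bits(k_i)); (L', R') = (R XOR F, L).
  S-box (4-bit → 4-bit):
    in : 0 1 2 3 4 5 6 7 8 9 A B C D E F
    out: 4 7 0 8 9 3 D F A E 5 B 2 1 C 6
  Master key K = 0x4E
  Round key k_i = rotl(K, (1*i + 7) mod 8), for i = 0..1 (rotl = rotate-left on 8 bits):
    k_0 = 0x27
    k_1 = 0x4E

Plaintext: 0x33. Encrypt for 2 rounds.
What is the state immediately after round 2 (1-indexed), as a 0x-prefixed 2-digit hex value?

0xAA

s_0 = plaintext = 0x33
s_1 = Round(s_0, k_0) = 0x3A
s_2 = Round(s_1, k_1) = 0xAA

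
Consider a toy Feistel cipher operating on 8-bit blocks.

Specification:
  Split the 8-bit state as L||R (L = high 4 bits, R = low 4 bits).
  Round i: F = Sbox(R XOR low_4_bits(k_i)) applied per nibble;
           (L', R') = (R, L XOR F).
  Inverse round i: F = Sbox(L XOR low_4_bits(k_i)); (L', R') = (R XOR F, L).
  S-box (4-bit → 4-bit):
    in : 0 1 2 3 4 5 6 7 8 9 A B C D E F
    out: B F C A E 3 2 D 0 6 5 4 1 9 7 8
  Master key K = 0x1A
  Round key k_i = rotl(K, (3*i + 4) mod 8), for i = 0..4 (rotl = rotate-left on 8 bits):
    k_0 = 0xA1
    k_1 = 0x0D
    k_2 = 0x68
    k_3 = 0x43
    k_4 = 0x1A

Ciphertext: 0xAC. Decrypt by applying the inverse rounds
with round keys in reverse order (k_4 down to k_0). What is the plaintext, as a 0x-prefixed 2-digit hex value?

0x90

s_0 = ciphertext = 0xAC
s_1 = InvRound(s_0, k_4) = 0x7A
s_2 = InvRound(s_1, k_3) = 0x47
s_3 = InvRound(s_2, k_2) = 0x64
s_4 = InvRound(s_3, k_1) = 0x06
s_5 = InvRound(s_4, k_0) = 0x90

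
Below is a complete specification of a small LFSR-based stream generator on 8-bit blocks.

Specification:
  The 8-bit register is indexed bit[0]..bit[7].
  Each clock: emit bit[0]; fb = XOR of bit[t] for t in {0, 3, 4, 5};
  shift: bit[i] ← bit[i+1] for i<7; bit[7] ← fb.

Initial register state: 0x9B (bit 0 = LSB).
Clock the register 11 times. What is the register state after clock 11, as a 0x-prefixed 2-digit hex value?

reg_0 = 0x9B
clock 1: out=1, reg = 0xCD
clock 2: out=1, reg = 0x66
clock 3: out=0, reg = 0xB3
clock 4: out=1, reg = 0xD9
clock 5: out=1, reg = 0xEC
clock 6: out=0, reg = 0x76
clock 7: out=0, reg = 0x3B
clock 8: out=1, reg = 0x1D
clock 9: out=1, reg = 0x8E
clock 10: out=0, reg = 0xC7
clock 11: out=1, reg = 0xE3

0xE3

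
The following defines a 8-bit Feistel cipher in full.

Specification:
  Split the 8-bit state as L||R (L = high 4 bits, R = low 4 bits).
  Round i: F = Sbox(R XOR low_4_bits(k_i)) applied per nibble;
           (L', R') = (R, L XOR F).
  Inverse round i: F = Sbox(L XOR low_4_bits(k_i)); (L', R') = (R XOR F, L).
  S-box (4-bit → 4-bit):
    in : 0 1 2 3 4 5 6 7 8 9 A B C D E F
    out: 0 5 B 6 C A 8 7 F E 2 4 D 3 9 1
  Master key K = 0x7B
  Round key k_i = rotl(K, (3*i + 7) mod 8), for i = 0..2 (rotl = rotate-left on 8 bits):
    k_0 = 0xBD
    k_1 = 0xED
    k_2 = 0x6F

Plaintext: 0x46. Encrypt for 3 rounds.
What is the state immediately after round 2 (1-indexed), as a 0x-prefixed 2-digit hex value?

0x05

s_0 = plaintext = 0x46
s_1 = Round(s_0, k_0) = 0x60
s_2 = Round(s_1, k_1) = 0x05
s_3 = Round(s_2, k_2) = 0x52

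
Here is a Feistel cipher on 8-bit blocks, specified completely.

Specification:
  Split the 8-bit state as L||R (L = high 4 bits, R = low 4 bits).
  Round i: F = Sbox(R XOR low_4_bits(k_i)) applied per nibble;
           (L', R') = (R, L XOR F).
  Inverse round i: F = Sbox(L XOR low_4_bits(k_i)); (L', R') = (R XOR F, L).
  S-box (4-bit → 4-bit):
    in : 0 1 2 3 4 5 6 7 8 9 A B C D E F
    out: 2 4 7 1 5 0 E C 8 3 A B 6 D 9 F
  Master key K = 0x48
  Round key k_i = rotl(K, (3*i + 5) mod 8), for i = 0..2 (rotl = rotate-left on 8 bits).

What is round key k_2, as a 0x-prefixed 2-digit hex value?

0x42

K = 0x48
k_0 = rotl(K, (3*0+5) mod 8) = rotl(K, 5) = 0x09
k_1 = rotl(K, (3*1+5) mod 8) = rotl(K, 0) = 0x48
k_2 = rotl(K, (3*2+5) mod 8) = rotl(K, 3) = 0x42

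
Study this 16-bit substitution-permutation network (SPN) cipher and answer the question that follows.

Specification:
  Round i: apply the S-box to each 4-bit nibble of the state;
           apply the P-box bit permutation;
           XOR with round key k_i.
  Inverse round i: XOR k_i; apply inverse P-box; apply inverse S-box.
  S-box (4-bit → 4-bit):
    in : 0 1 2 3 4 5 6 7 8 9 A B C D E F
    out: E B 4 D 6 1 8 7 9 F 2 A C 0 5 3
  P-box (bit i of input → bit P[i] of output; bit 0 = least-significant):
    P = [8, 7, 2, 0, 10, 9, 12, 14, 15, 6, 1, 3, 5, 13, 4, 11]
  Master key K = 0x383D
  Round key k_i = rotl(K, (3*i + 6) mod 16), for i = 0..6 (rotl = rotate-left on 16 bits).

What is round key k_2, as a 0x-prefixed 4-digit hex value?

0xD383

K = 0x383D
k_0 = rotl(K, (3*0+6) mod 16) = rotl(K, 6) = 0x0F4E
k_1 = rotl(K, (3*1+6) mod 16) = rotl(K, 9) = 0x7A70
k_2 = rotl(K, (3*2+6) mod 16) = rotl(K, 12) = 0xD383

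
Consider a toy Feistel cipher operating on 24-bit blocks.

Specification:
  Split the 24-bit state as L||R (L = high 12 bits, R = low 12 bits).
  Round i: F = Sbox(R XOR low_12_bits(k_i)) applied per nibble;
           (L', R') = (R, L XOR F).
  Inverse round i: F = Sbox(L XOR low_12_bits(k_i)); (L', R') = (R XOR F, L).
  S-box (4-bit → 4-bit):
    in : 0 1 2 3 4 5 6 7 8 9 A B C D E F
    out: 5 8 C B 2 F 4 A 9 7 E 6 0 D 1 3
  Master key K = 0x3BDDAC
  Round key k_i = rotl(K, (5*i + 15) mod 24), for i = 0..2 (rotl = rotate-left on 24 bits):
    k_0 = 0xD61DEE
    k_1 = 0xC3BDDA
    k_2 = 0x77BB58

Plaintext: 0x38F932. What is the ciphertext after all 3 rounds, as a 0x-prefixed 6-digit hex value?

0x9ADD60

s_0 = plaintext = 0x38F932
s_1 = Round(s_0, k_0) = 0x93215F
s_2 = Round(s_1, k_1) = 0x15F9AD
s_3 = Round(s_2, k_2) = 0x9ADD60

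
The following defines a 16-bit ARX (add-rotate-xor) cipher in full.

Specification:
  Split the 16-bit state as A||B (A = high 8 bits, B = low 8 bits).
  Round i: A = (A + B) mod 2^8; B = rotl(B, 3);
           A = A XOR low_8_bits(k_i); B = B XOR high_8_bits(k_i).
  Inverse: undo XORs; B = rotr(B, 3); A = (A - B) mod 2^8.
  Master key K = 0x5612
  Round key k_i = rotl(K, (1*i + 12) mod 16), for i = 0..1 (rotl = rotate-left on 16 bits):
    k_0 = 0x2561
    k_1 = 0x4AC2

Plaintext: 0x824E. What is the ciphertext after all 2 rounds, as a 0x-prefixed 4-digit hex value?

s_0 = plaintext = 0x824E
s_1 = Round(s_0, k_0) = 0xB157
s_2 = Round(s_1, k_1) = 0xCAF0

0xCAF0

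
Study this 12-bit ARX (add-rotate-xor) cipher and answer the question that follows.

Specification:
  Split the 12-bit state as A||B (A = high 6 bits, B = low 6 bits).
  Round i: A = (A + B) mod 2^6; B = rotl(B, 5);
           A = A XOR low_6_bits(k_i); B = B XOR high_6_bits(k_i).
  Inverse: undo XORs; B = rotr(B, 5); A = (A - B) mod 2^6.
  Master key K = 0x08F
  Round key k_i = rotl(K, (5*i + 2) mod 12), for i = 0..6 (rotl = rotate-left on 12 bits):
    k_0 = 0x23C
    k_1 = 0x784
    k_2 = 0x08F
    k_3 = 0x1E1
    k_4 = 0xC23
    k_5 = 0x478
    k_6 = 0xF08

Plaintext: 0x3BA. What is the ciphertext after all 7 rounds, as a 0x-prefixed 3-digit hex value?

s_0 = plaintext = 0x3BA
s_1 = Round(s_0, k_0) = 0xD15
s_2 = Round(s_1, k_1) = 0x374
s_3 = Round(s_2, k_2) = 0x398
s_4 = Round(s_3, k_3) = 0x1CB
s_5 = Round(s_4, k_4) = 0xC55
s_6 = Round(s_5, k_5) = 0xFBB
s_7 = Round(s_6, k_6) = 0xC41

0xC41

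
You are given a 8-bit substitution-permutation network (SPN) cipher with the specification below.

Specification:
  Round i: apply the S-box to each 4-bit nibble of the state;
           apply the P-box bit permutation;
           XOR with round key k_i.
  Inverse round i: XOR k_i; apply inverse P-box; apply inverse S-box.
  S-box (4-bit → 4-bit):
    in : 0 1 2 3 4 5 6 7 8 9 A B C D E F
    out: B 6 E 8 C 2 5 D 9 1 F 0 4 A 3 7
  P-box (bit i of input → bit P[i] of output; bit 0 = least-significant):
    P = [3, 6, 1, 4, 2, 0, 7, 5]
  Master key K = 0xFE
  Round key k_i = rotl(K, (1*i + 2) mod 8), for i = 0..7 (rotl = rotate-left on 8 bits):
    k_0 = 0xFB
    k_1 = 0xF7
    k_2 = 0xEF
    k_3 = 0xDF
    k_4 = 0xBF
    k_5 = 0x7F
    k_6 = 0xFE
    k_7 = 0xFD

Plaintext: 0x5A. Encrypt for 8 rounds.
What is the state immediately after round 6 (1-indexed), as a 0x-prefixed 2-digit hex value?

s_0 = plaintext = 0x5A
s_1 = Round(s_0, k_0) = 0xA0
s_2 = Round(s_1, k_1) = 0x0A
s_3 = Round(s_2, k_2) = 0x90
s_4 = Round(s_3, k_3) = 0x83
s_5 = Round(s_4, k_4) = 0x8B
s_6 = Round(s_5, k_5) = 0x5B
s_7 = Round(s_6, k_6) = 0xFF
s_8 = Round(s_7, k_7) = 0x32

0x5B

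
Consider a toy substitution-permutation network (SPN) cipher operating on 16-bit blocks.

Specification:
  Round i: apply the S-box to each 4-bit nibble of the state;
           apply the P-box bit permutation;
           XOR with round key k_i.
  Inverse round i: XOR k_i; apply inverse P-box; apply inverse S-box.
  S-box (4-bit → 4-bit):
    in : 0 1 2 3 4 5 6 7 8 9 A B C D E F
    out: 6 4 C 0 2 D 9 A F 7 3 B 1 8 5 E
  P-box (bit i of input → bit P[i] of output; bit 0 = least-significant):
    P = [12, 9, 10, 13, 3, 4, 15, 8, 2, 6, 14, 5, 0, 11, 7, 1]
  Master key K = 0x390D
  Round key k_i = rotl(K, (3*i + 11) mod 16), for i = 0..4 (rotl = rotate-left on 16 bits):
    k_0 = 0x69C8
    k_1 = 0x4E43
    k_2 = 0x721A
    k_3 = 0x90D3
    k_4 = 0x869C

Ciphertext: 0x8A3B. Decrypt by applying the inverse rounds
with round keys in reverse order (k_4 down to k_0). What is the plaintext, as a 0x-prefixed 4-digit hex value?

s_0 = ciphertext = 0x8A3B
s_1 = InvRound(s_0, k_4) = 0x8631
s_2 = InvRound(s_1, k_3) = 0x2739
s_3 = InvRound(s_2, k_2) = 0x62DE
s_4 = InvRound(s_3, k_1) = 0x9CA2
s_5 = InvRound(s_4, k_0) = 0xDF55

0xDF55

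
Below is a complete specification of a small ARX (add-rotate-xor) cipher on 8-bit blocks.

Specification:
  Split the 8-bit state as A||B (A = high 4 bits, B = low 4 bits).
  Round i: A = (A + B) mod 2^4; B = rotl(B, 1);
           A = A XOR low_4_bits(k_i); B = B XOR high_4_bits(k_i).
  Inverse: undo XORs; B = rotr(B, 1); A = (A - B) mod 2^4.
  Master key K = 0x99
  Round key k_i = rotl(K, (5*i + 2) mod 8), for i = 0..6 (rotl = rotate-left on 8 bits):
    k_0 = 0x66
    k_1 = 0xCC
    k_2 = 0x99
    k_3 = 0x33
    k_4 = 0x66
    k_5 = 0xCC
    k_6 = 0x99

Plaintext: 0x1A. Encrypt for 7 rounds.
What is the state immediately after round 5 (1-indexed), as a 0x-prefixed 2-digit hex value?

s_0 = plaintext = 0x1A
s_1 = Round(s_0, k_0) = 0xD3
s_2 = Round(s_1, k_1) = 0xCA
s_3 = Round(s_2, k_2) = 0xFC
s_4 = Round(s_3, k_3) = 0x8A
s_5 = Round(s_4, k_4) = 0x43
s_6 = Round(s_5, k_5) = 0xBA
s_7 = Round(s_6, k_6) = 0xCC

0x43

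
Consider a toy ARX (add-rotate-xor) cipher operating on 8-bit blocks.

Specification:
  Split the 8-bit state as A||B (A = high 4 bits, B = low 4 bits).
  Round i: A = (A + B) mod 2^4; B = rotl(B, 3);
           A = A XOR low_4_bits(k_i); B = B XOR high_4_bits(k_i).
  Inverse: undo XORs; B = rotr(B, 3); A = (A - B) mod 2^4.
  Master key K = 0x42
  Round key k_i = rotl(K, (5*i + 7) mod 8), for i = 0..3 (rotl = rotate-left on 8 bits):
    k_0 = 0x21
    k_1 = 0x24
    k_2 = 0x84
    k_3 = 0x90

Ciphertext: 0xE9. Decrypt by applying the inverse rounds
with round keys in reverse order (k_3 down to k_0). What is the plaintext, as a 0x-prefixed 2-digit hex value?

0xE8

s_0 = ciphertext = 0xE9
s_1 = InvRound(s_0, k_3) = 0xE0
s_2 = InvRound(s_1, k_2) = 0x91
s_3 = InvRound(s_2, k_1) = 0x76
s_4 = InvRound(s_3, k_0) = 0xE8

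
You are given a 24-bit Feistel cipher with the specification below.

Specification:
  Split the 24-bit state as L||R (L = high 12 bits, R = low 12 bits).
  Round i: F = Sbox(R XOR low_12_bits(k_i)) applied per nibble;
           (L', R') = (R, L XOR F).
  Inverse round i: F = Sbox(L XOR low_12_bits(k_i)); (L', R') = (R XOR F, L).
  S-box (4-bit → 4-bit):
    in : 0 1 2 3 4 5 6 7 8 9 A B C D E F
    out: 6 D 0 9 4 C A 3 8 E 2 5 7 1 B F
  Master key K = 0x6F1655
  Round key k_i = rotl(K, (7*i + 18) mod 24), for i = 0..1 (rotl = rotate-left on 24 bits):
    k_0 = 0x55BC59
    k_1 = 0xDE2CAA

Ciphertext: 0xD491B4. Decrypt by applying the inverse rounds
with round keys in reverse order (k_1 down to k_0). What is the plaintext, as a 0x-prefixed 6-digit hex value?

s_0 = ciphertext = 0xD491B4
s_1 = InvRound(s_0, k_1) = 0xC0DD49
s_2 = InvRound(s_1, k_0) = 0xB8DC0D

0xB8DC0D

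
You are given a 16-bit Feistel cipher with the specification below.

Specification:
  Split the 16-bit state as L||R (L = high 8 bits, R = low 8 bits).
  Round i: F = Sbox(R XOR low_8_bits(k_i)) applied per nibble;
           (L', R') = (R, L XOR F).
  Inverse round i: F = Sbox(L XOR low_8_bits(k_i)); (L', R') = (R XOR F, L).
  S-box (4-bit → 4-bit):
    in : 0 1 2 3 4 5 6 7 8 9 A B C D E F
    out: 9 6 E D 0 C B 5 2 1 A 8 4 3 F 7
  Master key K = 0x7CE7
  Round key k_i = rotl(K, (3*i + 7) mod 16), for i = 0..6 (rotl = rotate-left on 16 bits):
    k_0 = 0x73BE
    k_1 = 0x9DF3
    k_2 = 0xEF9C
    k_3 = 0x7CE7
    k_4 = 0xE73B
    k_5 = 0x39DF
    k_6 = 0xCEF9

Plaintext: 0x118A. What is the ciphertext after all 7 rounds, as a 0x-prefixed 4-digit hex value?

0x5C18

s_0 = plaintext = 0x118A
s_1 = Round(s_0, k_0) = 0x8AC1
s_2 = Round(s_1, k_1) = 0xC154
s_3 = Round(s_2, k_2) = 0x5483
s_4 = Round(s_3, k_3) = 0x83E4
s_5 = Round(s_4, k_4) = 0xE4B4
s_6 = Round(s_5, k_5) = 0xB45C
s_7 = Round(s_6, k_6) = 0x5C18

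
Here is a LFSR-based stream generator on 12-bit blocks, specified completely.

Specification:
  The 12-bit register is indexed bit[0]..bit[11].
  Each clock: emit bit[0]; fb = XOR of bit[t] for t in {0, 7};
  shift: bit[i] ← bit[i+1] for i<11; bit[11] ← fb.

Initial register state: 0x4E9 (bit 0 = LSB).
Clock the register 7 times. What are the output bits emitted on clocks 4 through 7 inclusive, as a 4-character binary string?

reg_0 = 0x4E9
clock 1: out=1, reg = 0x274
clock 2: out=0, reg = 0x13A
clock 3: out=0, reg = 0x09D
clock 4: out=1, reg = 0x04E
clock 5: out=0, reg = 0x027
clock 6: out=1, reg = 0x813
clock 7: out=1, reg = 0xC09

1011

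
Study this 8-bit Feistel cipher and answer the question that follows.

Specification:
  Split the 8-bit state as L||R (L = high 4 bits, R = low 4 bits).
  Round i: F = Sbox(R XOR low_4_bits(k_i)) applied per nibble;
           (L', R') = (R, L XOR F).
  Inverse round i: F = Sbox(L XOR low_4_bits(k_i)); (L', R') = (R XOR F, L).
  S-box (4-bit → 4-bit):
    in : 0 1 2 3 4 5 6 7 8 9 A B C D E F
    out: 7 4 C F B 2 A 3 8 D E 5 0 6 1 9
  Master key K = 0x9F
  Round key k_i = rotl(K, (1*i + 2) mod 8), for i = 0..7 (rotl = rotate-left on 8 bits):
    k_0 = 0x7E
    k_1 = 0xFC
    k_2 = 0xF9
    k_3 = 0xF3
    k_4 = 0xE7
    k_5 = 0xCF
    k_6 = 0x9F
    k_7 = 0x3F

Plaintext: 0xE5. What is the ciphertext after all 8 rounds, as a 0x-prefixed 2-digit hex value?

s_0 = plaintext = 0xE5
s_1 = Round(s_0, k_0) = 0x5B
s_2 = Round(s_1, k_1) = 0xB6
s_3 = Round(s_2, k_2) = 0x62
s_4 = Round(s_3, k_3) = 0x22
s_5 = Round(s_4, k_4) = 0x20
s_6 = Round(s_5, k_5) = 0x0B
s_7 = Round(s_6, k_6) = 0xBB
s_8 = Round(s_7, k_7) = 0xB0

0xB0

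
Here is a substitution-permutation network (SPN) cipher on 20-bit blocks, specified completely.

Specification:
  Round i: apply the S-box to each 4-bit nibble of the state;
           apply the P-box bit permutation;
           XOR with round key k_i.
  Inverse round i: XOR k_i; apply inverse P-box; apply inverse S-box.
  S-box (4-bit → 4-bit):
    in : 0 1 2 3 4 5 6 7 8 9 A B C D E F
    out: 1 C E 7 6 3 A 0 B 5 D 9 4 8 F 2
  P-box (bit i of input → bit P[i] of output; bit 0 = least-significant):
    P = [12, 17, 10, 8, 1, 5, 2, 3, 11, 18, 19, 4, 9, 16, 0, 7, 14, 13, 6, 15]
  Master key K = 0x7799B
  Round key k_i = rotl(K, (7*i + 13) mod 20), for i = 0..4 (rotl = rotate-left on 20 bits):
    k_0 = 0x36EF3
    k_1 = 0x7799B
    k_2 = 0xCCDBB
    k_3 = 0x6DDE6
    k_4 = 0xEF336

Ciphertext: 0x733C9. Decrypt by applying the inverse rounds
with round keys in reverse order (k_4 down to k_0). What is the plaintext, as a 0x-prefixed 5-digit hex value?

s_0 = ciphertext = 0x733C9
s_1 = InvRound(s_0, k_4) = 0xA21E7
s_2 = InvRound(s_1, k_3) = 0x8C379
s_3 = InvRound(s_2, k_2) = 0xCB50C
s_4 = InvRound(s_3, k_1) = 0xB2A94
s_5 = InvRound(s_4, k_0) = 0x9CC3C

0x9CC3C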